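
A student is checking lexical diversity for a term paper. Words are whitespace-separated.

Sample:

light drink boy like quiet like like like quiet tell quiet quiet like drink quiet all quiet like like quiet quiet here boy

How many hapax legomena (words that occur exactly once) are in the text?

Frequencies: quiet:8, like:7, drink:2, boy:2, light:1, tell:1, all:1, here:1
Hapax (freq=1): all, here, light, tell

4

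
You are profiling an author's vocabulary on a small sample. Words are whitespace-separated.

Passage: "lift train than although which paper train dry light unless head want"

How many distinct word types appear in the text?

Distinct types: {although, dry, head, lift, light, paper, than, train, unless, want, which}
V = 11

11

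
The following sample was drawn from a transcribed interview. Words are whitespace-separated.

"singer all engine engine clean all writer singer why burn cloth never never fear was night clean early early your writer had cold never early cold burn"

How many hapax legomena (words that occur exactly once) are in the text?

Frequencies: never:3, early:3, singer:2, all:2, engine:2, clean:2, writer:2, burn:2, cold:2, why:1, cloth:1, fear:1, was:1, night:1, your:1, had:1
Hapax (freq=1): cloth, fear, had, night, was, why, your

7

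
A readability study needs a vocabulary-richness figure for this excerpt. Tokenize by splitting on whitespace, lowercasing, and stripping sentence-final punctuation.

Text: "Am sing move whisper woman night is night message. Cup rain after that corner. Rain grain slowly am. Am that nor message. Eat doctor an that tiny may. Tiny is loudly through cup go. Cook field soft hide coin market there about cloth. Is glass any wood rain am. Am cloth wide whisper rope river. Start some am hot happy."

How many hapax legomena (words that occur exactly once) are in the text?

33

Frequencies: am:6, is:3, rain:3, that:3, whisper:2, night:2, message:2, cup:2, tiny:2, cloth:2, sing:1, move:1, woman:1, after:1, corner:1, grain:1, slowly:1, nor:1, eat:1, doctor:1, … (23 more, each freq 1)
Hapax (freq=1): about, after, an, any, coin, cook, corner, doctor, eat, field, glass, go, grain, happy, hide, hot, loudly, market, may, move, nor, river, rope, sing, slowly, soft, some, start, there, through, wide, woman, wood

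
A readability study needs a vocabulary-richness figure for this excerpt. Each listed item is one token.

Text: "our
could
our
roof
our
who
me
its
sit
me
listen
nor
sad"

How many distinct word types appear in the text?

Distinct types: {could, its, listen, me, nor, our, roof, sad, sit, who}
V = 10

10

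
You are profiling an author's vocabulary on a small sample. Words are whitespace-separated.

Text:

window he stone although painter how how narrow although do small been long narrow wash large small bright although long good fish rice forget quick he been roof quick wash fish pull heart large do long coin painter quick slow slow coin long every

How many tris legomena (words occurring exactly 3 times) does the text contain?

Frequencies: long:4, although:3, quick:3, he:2, painter:2, how:2, narrow:2, do:2, small:2, been:2, wash:2, large:2, fish:2, coin:2, slow:2, window:1, stone:1, bright:1, good:1, rice:1, … (5 more, each freq 1)
Words with frequency 3: although, quick

2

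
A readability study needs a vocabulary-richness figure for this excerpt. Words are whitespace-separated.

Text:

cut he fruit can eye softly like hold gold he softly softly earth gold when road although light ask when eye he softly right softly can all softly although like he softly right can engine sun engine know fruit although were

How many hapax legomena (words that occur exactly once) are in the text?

10

Frequencies: softly:7, he:4, can:3, although:3, fruit:2, eye:2, like:2, gold:2, when:2, right:2, engine:2, cut:1, hold:1, earth:1, road:1, light:1, ask:1, all:1, sun:1, know:1, … (1 more, each freq 1)
Hapax (freq=1): all, ask, cut, earth, hold, know, light, road, sun, were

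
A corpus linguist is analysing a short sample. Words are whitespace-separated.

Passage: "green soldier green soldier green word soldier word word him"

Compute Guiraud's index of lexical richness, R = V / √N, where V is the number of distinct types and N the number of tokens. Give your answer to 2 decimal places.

N = 10, V = 4.
√N = 3.162278
R = 4 / 3.162278 = 1.26

1.26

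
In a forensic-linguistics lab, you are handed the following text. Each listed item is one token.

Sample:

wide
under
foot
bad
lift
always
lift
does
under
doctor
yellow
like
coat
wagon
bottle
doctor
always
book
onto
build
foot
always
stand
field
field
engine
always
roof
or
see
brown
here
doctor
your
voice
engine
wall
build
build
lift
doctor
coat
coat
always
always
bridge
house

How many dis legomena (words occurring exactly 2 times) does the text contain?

4

Frequencies: always:6, doctor:4, lift:3, coat:3, build:3, under:2, foot:2, field:2, engine:2, wide:1, bad:1, does:1, yellow:1, like:1, wagon:1, bottle:1, book:1, onto:1, stand:1, roof:1, … (9 more, each freq 1)
Words with frequency 2: engine, field, foot, under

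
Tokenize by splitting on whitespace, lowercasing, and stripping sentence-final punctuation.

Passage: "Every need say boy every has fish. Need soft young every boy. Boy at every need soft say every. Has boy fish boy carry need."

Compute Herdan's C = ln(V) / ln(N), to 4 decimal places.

N = 25, V = 10.
ln(V) = 2.302585, ln(N) = 3.218876
C = 2.302585 / 3.218876 = 0.7153

0.7153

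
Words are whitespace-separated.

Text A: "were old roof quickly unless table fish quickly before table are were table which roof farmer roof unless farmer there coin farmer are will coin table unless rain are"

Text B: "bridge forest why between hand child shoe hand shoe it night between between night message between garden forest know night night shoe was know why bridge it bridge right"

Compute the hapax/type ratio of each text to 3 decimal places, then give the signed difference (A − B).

0.110

A: hapax=7, V=15, ratio=0.467
B: hapax=5, V=14, ratio=0.357
Difference = 0.467 − 0.357 = 0.110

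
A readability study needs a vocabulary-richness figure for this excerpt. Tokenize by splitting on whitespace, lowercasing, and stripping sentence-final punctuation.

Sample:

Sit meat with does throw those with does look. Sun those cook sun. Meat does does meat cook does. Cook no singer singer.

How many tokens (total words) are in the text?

23

Tokens: sit, meat, with, does, throw, those, with, does, look, sun, those, cook, sun, meat, does, does, meat, cook, does, cook, no, singer, singer
N = 23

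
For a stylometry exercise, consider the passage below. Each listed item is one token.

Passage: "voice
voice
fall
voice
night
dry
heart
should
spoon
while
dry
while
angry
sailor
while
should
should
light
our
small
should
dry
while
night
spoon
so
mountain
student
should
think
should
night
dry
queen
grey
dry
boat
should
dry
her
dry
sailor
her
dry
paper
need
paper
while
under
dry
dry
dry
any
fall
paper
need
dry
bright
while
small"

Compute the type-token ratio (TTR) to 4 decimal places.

0.4333

N = 60 tokens, V = 26 types.
TTR = V / N = 26 / 60 = 0.4333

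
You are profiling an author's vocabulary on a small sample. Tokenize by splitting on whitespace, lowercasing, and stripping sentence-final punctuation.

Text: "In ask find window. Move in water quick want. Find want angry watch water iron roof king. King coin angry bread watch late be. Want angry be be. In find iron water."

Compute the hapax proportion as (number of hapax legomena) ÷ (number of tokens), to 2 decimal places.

0.25

Frequencies: in:3, find:3, water:3, want:3, angry:3, be:3, watch:2, iron:2, king:2, ask:1, window:1, move:1, quick:1, roof:1, coin:1, bread:1, late:1
Hapax count = 8; token count = 32.
Ratio = 8 / 32 = 0.25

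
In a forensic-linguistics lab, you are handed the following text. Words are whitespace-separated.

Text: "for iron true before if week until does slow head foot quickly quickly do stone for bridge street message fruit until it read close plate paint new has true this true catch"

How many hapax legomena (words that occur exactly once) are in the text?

Frequencies: true:3, for:2, until:2, quickly:2, iron:1, before:1, if:1, week:1, does:1, slow:1, head:1, foot:1, do:1, stone:1, bridge:1, street:1, message:1, fruit:1, it:1, read:1, … (7 more, each freq 1)
Hapax (freq=1): before, bridge, catch, close, do, does, foot, fruit, has, head, if, iron, it, message, new, paint, plate, read, slow, stone, street, this, week

23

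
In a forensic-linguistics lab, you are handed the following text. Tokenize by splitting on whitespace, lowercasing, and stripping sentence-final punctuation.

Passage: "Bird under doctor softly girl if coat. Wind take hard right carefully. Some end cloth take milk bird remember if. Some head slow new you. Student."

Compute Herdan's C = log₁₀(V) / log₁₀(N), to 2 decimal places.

0.95

N = 26, V = 22.
log₁₀(V) = 1.342423, log₁₀(N) = 1.414973
C = 1.342423 / 1.414973 = 0.95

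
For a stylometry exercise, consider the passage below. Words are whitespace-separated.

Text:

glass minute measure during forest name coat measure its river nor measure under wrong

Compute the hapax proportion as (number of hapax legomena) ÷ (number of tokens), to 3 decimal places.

0.786

Frequencies: measure:3, glass:1, minute:1, during:1, forest:1, name:1, coat:1, its:1, river:1, nor:1, under:1, wrong:1
Hapax count = 11; token count = 14.
Ratio = 11 / 14 = 0.786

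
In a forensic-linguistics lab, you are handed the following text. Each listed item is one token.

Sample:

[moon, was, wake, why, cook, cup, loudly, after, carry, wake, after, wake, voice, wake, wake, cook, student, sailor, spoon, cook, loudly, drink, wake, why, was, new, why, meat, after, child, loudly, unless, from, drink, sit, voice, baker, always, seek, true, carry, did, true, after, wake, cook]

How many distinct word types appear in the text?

Distinct types: {after, always, baker, carry, child, cook, cup, did, drink, from, loudly, meat, moon, new, sailor, seek, sit, spoon, student, true, unless, voice, wake, was, why}
V = 25

25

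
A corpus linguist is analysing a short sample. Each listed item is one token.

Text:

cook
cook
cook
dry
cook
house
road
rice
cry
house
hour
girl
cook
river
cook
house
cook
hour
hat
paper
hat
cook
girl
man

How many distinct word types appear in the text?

Distinct types: {cook, cry, dry, girl, hat, hour, house, man, paper, rice, river, road}
V = 12

12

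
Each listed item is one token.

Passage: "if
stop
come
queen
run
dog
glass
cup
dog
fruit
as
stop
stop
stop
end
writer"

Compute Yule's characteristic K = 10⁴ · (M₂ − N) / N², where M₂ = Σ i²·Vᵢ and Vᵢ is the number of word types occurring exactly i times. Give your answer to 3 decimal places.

Frequencies: stop:4, dog:2, if:1, come:1, queen:1, run:1, glass:1, cup:1, fruit:1, as:1, end:1, writer:1
N = 16. Frequency spectrum: V_1=10, V_2=1, V_4=1
M₂ = 1²·10 + 2²·1 + 4²·1 = 30
K = 10000 × (30 − 16) / 16² = 546.875

546.875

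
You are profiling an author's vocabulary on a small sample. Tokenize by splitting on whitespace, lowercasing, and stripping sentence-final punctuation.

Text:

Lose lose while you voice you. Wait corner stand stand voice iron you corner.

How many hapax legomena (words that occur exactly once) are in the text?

3

Frequencies: you:3, lose:2, voice:2, corner:2, stand:2, while:1, wait:1, iron:1
Hapax (freq=1): iron, wait, while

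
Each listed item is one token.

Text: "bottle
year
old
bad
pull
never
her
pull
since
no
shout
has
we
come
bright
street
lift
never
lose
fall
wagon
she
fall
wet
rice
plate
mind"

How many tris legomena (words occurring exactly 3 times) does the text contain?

Frequencies: pull:2, never:2, fall:2, bottle:1, year:1, old:1, bad:1, her:1, since:1, no:1, shout:1, has:1, we:1, come:1, bright:1, street:1, lift:1, lose:1, wagon:1, she:1, … (4 more, each freq 1)
Words with frequency 3: (none)

0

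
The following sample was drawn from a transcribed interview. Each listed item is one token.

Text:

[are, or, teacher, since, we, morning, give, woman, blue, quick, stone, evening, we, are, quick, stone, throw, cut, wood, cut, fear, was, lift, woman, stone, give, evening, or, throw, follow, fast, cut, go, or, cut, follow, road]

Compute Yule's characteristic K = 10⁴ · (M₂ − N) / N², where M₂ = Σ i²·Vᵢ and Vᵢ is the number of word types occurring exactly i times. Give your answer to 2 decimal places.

292.18

Frequencies: cut:4, or:3, stone:3, are:2, we:2, give:2, woman:2, quick:2, evening:2, throw:2, follow:2, teacher:1, since:1, morning:1, blue:1, wood:1, fear:1, was:1, lift:1, fast:1, … (2 more, each freq 1)
N = 37. Frequency spectrum: V_1=11, V_2=8, V_3=2, V_4=1
M₂ = 1²·11 + 2²·8 + 3²·2 + 4²·1 = 77
K = 10000 × (77 − 37) / 37² = 292.18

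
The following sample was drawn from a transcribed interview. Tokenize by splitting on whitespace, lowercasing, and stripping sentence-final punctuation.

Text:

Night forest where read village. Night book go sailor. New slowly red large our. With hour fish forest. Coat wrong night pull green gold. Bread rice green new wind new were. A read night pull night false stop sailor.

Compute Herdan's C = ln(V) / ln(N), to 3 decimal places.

0.910

N = 39, V = 28.
ln(V) = 3.332205, ln(N) = 3.663562
C = 3.332205 / 3.663562 = 0.910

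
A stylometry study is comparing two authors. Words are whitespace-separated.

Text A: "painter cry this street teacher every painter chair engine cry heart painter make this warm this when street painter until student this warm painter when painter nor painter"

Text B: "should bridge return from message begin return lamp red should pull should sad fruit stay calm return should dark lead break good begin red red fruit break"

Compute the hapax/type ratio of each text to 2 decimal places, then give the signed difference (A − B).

-0.05

A: hapax=9, V=15, ratio=0.60
B: hapax=11, V=17, ratio=0.65
Difference = 0.60 − 0.65 = -0.05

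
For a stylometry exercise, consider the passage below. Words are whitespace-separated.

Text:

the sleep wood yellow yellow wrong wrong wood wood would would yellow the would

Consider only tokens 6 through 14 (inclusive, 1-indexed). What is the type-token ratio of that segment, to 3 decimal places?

0.556

Segment tokens 6–14: wrong, wrong, wood, wood, would, would, yellow, the, would
Segment N = 9, segment V = 5.
TTR = 5 / 9 = 0.556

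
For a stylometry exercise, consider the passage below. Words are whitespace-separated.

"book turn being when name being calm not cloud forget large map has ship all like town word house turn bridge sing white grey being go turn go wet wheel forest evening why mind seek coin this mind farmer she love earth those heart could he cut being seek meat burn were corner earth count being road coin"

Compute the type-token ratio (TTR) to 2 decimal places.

N = 58 tokens, V = 47 types.
TTR = V / N = 47 / 58 = 0.81

0.81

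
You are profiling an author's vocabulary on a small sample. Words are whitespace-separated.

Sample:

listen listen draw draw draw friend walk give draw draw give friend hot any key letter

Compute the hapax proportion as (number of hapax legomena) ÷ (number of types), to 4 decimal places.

0.5556

Frequencies: draw:5, listen:2, friend:2, give:2, walk:1, hot:1, any:1, key:1, letter:1
Hapax count = 5; type count = 9.
Ratio = 5 / 9 = 0.5556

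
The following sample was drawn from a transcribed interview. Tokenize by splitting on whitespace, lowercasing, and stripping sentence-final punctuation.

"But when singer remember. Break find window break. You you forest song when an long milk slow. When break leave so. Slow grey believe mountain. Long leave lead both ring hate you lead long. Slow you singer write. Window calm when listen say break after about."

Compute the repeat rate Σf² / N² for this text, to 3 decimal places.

Frequencies: when:4, break:4, you:4, long:3, slow:3, singer:2, window:2, leave:2, lead:2, but:1, remember:1, find:1, forest:1, song:1, an:1, milk:1, so:1, grey:1, believe:1, mountain:1, … (9 more, each freq 1)
Σf² = 102; N² = 2116
Repeat rate = 102 / 2116 = 0.048

0.048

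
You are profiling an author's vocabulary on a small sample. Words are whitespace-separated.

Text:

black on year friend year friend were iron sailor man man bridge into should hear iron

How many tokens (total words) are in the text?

Tokens: black, on, year, friend, year, friend, were, iron, sailor, man, man, bridge, into, should, hear, iron
N = 16

16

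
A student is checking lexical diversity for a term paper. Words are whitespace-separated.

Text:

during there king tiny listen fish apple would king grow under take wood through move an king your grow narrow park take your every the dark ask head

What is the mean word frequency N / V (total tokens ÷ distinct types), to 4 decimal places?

N = 28 tokens, V = 23 types.
Mean frequency = N / V = 28 / 23 = 1.2174

1.2174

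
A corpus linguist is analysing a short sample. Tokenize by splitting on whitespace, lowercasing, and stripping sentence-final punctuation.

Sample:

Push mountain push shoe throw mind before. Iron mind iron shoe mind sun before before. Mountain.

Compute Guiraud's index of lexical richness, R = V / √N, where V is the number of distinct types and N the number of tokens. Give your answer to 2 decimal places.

N = 16, V = 8.
√N = 4.000000
R = 8 / 4.000000 = 2.00

2.00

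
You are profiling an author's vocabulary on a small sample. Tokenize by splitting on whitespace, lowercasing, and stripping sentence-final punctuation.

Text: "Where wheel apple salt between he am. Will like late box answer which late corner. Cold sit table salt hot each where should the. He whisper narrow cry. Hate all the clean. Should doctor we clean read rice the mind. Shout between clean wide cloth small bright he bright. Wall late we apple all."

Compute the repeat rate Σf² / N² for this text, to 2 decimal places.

0.03

Frequencies: he:3, late:3, the:3, clean:3, where:2, apple:2, salt:2, between:2, should:2, all:2, we:2, bright:2, wheel:1, am:1, will:1, like:1, box:1, answer:1, which:1, corner:1, … (18 more, each freq 1)
Σf² = 94; N² = 2916
Repeat rate = 94 / 2916 = 0.03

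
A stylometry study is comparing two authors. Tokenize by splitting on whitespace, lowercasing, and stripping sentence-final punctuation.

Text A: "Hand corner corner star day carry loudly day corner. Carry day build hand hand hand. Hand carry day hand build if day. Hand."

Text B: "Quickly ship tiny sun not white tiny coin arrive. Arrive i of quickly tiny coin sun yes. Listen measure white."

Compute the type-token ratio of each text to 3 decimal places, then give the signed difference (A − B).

-0.302

TTR(A) = 8/23 = 0.348
TTR(B) = 13/20 = 0.650
Difference = 0.348 − 0.650 = -0.302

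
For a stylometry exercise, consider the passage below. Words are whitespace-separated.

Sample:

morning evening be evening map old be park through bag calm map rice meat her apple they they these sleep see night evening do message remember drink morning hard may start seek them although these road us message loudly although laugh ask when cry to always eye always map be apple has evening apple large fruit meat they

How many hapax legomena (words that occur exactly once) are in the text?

Frequencies: evening:4, be:3, map:3, apple:3, they:3, morning:2, meat:2, these:2, message:2, although:2, always:2, old:1, park:1, through:1, bag:1, calm:1, rice:1, her:1, sleep:1, see:1, … (21 more, each freq 1)
Hapax (freq=1): ask, bag, calm, cry, do, drink, eye, fruit, hard, has, her, large, laugh, loudly, may, night, old, park, remember, rice, road, see, seek, sleep, start, them, through, to, us, when

30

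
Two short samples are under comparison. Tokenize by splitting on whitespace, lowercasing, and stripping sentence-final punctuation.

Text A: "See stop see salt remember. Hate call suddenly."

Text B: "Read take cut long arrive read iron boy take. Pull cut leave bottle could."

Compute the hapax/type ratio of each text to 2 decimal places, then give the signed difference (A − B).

0.13

A: hapax=6, V=7, ratio=0.86
B: hapax=8, V=11, ratio=0.73
Difference = 0.86 − 0.73 = 0.13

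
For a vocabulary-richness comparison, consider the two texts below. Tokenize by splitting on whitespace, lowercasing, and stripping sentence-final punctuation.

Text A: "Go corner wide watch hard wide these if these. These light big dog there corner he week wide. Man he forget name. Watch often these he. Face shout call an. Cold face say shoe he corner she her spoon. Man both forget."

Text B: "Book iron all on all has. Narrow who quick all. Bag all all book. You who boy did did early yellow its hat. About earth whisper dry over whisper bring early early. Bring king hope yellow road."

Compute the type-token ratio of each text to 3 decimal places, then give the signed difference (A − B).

-0.009

TTR(A) = 28/42 = 0.667
TTR(B) = 25/37 = 0.676
Difference = 0.667 − 0.676 = -0.009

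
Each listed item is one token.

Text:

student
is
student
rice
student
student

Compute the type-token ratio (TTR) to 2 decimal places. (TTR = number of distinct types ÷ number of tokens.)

0.50

N = 6 tokens, V = 3 types.
TTR = V / N = 3 / 6 = 0.50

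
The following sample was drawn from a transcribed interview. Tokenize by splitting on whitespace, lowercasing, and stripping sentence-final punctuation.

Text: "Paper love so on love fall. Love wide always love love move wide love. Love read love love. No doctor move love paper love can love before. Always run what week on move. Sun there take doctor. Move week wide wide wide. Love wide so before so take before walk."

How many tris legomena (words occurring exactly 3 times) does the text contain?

Frequencies: love:13, wide:6, move:4, so:3, before:3, paper:2, on:2, always:2, doctor:2, week:2, take:2, fall:1, read:1, no:1, can:1, run:1, what:1, sun:1, there:1, walk:1
Words with frequency 3: before, so

2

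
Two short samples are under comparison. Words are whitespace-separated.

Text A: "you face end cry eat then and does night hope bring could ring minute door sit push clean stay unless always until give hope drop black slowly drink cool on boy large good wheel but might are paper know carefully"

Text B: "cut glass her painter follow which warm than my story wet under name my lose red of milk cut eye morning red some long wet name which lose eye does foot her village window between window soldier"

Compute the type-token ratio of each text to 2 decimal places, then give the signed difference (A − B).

TTR(A) = 39/40 = 0.98
TTR(B) = 27/37 = 0.73
Difference = 0.98 − 0.73 = 0.25

0.25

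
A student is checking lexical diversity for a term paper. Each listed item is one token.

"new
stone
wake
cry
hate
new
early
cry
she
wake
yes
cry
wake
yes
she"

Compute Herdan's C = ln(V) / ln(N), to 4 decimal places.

0.7679

N = 15, V = 8.
ln(V) = 2.079442, ln(N) = 2.708050
C = 2.079442 / 2.708050 = 0.7679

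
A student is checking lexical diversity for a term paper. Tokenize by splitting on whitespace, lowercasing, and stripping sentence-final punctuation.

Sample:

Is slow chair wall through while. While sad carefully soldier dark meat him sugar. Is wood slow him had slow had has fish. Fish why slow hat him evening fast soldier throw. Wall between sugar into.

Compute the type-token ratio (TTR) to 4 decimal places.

N = 36 tokens, V = 24 types.
TTR = V / N = 24 / 36 = 0.6667

0.6667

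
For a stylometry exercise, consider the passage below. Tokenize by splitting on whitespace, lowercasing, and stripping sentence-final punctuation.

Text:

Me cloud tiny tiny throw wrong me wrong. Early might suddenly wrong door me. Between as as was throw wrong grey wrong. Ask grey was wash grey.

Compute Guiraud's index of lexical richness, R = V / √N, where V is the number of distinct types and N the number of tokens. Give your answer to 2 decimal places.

2.89

N = 27, V = 15.
√N = 5.196152
R = 15 / 5.196152 = 2.89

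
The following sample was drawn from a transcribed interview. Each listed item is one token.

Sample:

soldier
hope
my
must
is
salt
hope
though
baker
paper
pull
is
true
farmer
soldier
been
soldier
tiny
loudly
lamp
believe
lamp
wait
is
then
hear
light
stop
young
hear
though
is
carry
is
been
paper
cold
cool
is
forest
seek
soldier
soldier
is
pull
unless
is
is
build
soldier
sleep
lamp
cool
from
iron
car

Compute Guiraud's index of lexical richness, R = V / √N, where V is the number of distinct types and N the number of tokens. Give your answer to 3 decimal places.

4.543

N = 56, V = 34.
√N = 7.483315
R = 34 / 7.483315 = 4.543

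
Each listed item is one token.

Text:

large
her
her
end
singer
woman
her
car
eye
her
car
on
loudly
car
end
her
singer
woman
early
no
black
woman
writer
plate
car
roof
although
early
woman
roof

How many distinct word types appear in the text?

16

Distinct types: {although, black, car, early, end, eye, her, large, loudly, no, on, plate, roof, singer, woman, writer}
V = 16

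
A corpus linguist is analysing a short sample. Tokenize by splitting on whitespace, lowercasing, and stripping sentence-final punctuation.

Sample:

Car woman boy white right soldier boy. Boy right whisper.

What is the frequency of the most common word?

Frequencies: boy:3, right:2, car:1, woman:1, white:1, soldier:1, whisper:1
Most common: 'boy' with frequency 3.

3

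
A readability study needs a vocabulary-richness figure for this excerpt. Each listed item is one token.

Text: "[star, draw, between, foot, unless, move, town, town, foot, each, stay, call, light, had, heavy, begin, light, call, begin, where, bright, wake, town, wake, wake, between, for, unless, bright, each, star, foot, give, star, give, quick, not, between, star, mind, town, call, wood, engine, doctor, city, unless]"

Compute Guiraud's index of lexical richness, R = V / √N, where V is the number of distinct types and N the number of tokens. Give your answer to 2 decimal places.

N = 47, V = 26.
√N = 6.855655
R = 26 / 6.855655 = 3.79

3.79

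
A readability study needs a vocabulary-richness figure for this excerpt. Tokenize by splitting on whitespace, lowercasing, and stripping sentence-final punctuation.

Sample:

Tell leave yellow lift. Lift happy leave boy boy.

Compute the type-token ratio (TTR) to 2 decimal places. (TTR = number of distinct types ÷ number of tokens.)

0.67

N = 9 tokens, V = 6 types.
TTR = V / N = 6 / 9 = 0.67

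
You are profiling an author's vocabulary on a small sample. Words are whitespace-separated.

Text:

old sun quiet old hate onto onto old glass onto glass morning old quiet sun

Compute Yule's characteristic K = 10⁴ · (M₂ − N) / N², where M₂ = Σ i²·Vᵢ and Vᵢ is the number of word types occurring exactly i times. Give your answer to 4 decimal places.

Frequencies: old:4, onto:3, sun:2, quiet:2, glass:2, hate:1, morning:1
N = 15. Frequency spectrum: V_1=2, V_2=3, V_3=1, V_4=1
M₂ = 1²·2 + 2²·3 + 3²·1 + 4²·1 = 39
K = 10000 × (39 − 15) / 15² = 1066.6667

1066.6667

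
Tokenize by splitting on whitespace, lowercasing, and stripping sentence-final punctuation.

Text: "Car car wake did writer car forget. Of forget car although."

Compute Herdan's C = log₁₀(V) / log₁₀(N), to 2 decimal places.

0.81

N = 11, V = 7.
log₁₀(V) = 0.845098, log₁₀(N) = 1.041393
C = 0.845098 / 1.041393 = 0.81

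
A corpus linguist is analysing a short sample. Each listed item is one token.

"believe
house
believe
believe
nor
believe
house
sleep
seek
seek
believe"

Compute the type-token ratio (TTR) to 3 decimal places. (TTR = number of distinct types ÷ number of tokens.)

N = 11 tokens, V = 5 types.
TTR = V / N = 5 / 11 = 0.455

0.455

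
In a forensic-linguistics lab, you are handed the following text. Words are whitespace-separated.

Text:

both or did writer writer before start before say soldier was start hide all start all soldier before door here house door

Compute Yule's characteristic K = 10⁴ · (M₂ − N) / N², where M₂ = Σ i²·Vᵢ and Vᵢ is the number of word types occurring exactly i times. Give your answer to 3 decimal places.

Frequencies: before:3, start:3, writer:2, soldier:2, all:2, door:2, both:1, or:1, did:1, say:1, was:1, hide:1, here:1, house:1
N = 22. Frequency spectrum: V_1=8, V_2=4, V_3=2
M₂ = 1²·8 + 2²·4 + 3²·2 = 42
K = 10000 × (42 − 22) / 22² = 413.223

413.223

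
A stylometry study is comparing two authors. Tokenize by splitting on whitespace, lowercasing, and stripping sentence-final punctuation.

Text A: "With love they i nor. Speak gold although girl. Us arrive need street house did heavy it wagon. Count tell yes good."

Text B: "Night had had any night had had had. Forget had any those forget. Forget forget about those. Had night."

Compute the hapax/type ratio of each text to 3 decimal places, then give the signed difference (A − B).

0.833

A: hapax=22, V=22, ratio=1.000
B: hapax=1, V=6, ratio=0.167
Difference = 1.000 − 0.167 = 0.833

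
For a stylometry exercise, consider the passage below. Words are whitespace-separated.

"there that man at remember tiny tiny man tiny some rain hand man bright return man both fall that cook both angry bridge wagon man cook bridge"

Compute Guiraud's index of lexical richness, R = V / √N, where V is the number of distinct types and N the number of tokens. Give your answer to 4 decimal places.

3.2717

N = 27, V = 17.
√N = 5.196152
R = 17 / 5.196152 = 3.2717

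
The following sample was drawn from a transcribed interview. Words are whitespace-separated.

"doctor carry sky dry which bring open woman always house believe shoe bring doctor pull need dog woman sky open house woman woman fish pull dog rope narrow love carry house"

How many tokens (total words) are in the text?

31

Tokens: doctor, carry, sky, dry, which, bring, open, woman, always, house, believe, shoe, bring, doctor, pull, need, dog, woman, sky, open, house, woman, woman, fish, pull, dog, rope, narrow, love, carry, house
N = 31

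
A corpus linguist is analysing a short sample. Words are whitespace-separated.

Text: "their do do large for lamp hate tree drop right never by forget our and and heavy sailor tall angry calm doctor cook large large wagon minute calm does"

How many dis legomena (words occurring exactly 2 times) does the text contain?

Frequencies: large:3, do:2, and:2, calm:2, their:1, for:1, lamp:1, hate:1, tree:1, drop:1, right:1, never:1, by:1, forget:1, our:1, heavy:1, sailor:1, tall:1, angry:1, doctor:1, … (4 more, each freq 1)
Words with frequency 2: and, calm, do

3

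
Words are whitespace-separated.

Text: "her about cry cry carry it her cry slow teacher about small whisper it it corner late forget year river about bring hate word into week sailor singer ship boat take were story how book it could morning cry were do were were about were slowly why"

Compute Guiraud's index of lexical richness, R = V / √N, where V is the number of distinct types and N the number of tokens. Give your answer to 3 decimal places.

N = 47, V = 33.
√N = 6.855655
R = 33 / 6.855655 = 4.814

4.814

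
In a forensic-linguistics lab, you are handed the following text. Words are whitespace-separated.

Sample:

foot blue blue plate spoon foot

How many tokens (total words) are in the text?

6

Tokens: foot, blue, blue, plate, spoon, foot
N = 6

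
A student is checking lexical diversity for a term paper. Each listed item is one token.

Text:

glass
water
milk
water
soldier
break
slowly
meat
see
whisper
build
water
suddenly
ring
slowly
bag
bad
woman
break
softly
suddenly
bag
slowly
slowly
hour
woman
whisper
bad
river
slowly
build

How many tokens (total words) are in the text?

Tokens: glass, water, milk, water, soldier, break, slowly, meat, see, whisper, build, water, suddenly, ring, slowly, bag, bad, woman, break, softly, suddenly, bag, slowly, slowly, hour, woman, whisper, bad, river, slowly, build
N = 31

31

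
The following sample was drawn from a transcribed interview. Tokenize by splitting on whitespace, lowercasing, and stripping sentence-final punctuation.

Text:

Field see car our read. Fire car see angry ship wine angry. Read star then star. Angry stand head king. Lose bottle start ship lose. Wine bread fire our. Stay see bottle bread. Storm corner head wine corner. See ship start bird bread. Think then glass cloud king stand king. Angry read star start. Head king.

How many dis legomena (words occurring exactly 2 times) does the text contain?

Frequencies: see:4, angry:4, king:4, read:3, ship:3, wine:3, star:3, head:3, start:3, bread:3, car:2, our:2, fire:2, then:2, stand:2, lose:2, bottle:2, corner:2, field:1, stay:1, … (5 more, each freq 1)
Words with frequency 2: bottle, car, corner, fire, lose, our, stand, then

8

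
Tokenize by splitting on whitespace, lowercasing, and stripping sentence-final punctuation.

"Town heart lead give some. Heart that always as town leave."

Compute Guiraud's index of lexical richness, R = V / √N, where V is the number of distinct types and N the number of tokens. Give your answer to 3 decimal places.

2.714

N = 11, V = 9.
√N = 3.316625
R = 9 / 3.316625 = 2.714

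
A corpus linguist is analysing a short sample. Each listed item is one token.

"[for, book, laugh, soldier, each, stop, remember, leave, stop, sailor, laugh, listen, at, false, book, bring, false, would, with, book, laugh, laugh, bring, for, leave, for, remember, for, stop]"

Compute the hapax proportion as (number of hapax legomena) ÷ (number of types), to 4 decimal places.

0.4667

Frequencies: for:4, laugh:4, book:3, stop:3, remember:2, leave:2, false:2, bring:2, soldier:1, each:1, sailor:1, listen:1, at:1, would:1, with:1
Hapax count = 7; type count = 15.
Ratio = 7 / 15 = 0.4667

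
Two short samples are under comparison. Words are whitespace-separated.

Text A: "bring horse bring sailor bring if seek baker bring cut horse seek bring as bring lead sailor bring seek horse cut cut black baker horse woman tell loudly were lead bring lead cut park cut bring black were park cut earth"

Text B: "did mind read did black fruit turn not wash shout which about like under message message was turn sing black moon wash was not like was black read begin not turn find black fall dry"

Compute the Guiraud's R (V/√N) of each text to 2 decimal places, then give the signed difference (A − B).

-1.05

A: V=16, N=41, R=2.50
B: V=21, N=35, R=3.55
Difference = 2.50 − 3.55 = -1.05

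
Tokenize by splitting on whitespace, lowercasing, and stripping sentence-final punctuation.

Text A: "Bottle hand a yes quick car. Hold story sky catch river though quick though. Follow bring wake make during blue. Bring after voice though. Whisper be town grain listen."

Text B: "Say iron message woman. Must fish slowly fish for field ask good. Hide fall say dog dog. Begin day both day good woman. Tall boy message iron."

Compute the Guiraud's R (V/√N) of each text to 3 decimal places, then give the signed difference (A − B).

0.985

A: V=25, N=29, R=4.642
B: V=19, N=27, R=3.657
Difference = 4.642 − 3.657 = 0.985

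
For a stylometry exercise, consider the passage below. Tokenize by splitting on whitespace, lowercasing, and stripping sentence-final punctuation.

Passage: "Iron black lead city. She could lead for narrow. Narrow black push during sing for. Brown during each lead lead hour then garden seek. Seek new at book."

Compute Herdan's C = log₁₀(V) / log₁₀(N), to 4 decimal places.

0.8990

N = 28, V = 20.
log₁₀(V) = 1.301030, log₁₀(N) = 1.447158
C = 1.301030 / 1.447158 = 0.8990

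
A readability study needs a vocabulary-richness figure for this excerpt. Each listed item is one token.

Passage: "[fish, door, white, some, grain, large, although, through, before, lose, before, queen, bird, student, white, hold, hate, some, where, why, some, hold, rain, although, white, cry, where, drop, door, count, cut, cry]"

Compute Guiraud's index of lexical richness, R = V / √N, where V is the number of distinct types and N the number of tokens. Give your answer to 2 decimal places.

N = 32, V = 22.
√N = 5.656854
R = 22 / 5.656854 = 3.89

3.89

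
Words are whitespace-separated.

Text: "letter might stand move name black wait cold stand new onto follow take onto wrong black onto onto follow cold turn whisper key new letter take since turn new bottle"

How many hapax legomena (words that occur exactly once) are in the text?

9

Frequencies: onto:4, new:3, letter:2, stand:2, black:2, cold:2, follow:2, take:2, turn:2, might:1, move:1, name:1, wait:1, wrong:1, whisper:1, key:1, since:1, bottle:1
Hapax (freq=1): bottle, key, might, move, name, since, wait, whisper, wrong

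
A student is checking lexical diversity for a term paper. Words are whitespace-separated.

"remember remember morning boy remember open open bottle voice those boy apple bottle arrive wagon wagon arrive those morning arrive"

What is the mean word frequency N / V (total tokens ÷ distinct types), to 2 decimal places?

N = 20 tokens, V = 10 types.
Mean frequency = N / V = 20 / 10 = 2.00

2.00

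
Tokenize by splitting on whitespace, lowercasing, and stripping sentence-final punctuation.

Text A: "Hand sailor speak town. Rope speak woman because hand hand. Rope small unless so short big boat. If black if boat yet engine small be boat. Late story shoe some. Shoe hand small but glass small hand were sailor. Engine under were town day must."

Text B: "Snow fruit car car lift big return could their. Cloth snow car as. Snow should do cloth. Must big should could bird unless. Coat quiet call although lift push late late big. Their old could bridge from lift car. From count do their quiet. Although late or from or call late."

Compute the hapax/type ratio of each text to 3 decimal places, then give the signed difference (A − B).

A: hapax=17, V=28, ratio=0.607
B: hapax=11, V=26, ratio=0.423
Difference = 0.607 − 0.423 = 0.184

0.184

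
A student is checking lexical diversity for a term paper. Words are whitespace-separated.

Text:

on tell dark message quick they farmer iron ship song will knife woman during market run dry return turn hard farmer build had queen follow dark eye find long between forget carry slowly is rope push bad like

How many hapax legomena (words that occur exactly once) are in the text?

Frequencies: dark:2, farmer:2, on:1, tell:1, message:1, quick:1, they:1, iron:1, ship:1, song:1, will:1, knife:1, woman:1, during:1, market:1, run:1, dry:1, return:1, turn:1, hard:1, … (16 more, each freq 1)
Hapax (freq=1): bad, between, build, carry, dry, during, eye, find, follow, forget, had, hard, iron, is, knife, like, long, market, message, on, push, queen, quick, return, rope, run, ship, slowly, song, tell, they, turn, will, woman

34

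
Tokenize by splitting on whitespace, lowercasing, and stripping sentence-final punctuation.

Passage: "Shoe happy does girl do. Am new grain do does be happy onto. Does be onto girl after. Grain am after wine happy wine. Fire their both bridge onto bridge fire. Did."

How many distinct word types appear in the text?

Distinct types: {after, am, be, both, bridge, did, do, does, fire, girl, grain, happy, new, onto, shoe, their, wine}
V = 17

17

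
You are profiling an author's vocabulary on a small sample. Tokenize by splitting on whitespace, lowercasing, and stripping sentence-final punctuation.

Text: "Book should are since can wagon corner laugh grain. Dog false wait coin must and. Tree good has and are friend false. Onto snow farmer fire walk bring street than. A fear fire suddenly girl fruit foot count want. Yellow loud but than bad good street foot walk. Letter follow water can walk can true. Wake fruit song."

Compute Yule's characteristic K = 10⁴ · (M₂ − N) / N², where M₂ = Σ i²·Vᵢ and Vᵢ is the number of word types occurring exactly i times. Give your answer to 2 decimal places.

89.18

Frequencies: can:3, walk:3, are:2, false:2, and:2, good:2, fire:2, street:2, than:2, fruit:2, foot:2, book:1, should:1, since:1, wagon:1, corner:1, laugh:1, grain:1, dog:1, wait:1, … (25 more, each freq 1)
N = 58. Frequency spectrum: V_1=34, V_2=9, V_3=2
M₂ = 1²·34 + 2²·9 + 3²·2 = 88
K = 10000 × (88 − 58) / 58² = 89.18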